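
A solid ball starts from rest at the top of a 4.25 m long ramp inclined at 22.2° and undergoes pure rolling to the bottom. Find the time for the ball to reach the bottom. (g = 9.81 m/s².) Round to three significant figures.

t ≈ 1.79 s

Here I = (2/5)MR², so the shape factor k = I/(MR²) = 0.4.
Translational: Mg sinθ − f = Ma. Rotational about the CM: fR = Iα = kMRa, so f = kMa.
Hence a = g sinθ/(1+k) = 9.81×sin22.2°/1.4 = 2.648 m/s².
With constant a from rest, t = √(2L/a) = √(2·4.25/2.648) ≈ 1.79 s.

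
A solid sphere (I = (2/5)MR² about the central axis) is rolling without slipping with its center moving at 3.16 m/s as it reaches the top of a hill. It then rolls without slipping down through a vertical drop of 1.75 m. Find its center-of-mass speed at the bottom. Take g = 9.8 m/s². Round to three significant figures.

v ≈ 5.87 m/s

The moment of inertia is (2/5)MR², giving k ≡ I/(MR²) = 0.4.
Pure rolling means v = ωR; then KE = ½Mv² + ½I(v/R)² = ½(1+k)Mv² = (7/10)Mv².
Energy conservation: (7/10)Mv₀² + Mgh = (7/10)Mv², so v² = v₀² + 2gh/(1+k).
v = √(3.16² + 2×9.8×1.75/1.4) = √34.49 ≈ 5.87 m/s.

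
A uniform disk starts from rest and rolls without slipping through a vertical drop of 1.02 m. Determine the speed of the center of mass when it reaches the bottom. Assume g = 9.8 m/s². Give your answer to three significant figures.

For this body I = (1/2)MR², i.e. k = I/(MR²) = 0.5.
Pure rolling means v = ωR; then KE = ½Mv² + ½I(v/R)² = ½(1+k)Mv² = (3/4)Mv².
Setting Mgh = (3/4)Mv² gives v = √(2gh/(1+k)) = √(2·9.8·1.02/1.5) ≈ 3.65 m/s.

v ≈ 3.65 m/s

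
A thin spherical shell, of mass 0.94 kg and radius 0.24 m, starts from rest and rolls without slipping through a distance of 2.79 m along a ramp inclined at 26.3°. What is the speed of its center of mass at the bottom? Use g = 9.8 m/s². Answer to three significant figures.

v ≈ 3.81 m/s

For this body I = (2/3)MR², i.e. k = I/(MR²) = 2/3.
Since it rolls without slipping, ω = v/R and KE = ½Mv² + ½Iω² = ½(1+k)Mv² = (5/6)Mv².
The vertical drop is h = L sinθ = 2.79 × sin26.3° = 1.236 m.
Energy conservation: Mgh = (5/6)Mv², so v = √(2gh/(1+k)) = √(2 × 9.8 × 1.236 / 1.667) ≈ 3.81 m/s.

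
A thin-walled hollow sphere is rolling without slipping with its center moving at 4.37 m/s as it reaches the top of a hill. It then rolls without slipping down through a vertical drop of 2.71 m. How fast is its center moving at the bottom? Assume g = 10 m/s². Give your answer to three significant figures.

v ≈ 7.18 m/s

The moment of inertia is (2/3)MR², giving k ≡ I/(MR²) = 2/3.
Since it rolls without slipping, ω = v/R and KE = ½Mv² + ½Iω² = ½(1+k)Mv² = (5/6)Mv².
Conserving energy between top and bottom: (5/6)Mv² = (5/6)Mv₀² + Mgh, hence v² = v₀² + 2gh/(1+k).
v = √(4.37² + 2×10×2.71/1.667) = √51.62 ≈ 7.18 m/s.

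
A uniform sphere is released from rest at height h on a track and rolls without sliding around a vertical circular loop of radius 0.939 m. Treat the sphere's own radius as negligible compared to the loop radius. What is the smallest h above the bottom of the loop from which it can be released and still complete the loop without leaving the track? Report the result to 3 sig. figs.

The moment of inertia is (2/5)MR², giving k ≡ I/(MR²) = 0.4.
At the top of the loop, the minimum-contact condition is Mg = Mv_top²/r, so v_top² = gr.
With ω = v/R, the kinetic energy at speed v is ½(1+k)Mv² = (7/10)Mv².
Energy conservation from release (height h) to the top (height 2r): Mgh = Mg(2r) + (7/10)M·gr.
Thus h_min = 2r + (1+k)r/2 = r(2 + 1.4/2) = 0.939 × 2.7 ≈ 2.54 m.

h_min ≈ 2.54 m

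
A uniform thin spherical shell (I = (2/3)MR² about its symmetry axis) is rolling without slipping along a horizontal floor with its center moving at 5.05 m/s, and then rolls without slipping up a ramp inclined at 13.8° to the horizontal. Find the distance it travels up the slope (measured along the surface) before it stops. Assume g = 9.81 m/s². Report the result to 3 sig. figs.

The moment of inertia is (2/3)MR², giving k ≡ I/(MR²) = 2/3.
Rolling without slipping gives ω = v/R, so the total kinetic energy is ½Mv² + ½Iω² = ½(1+k)Mv² = (5/6)Mv².
Setting this equal to Mgh gives the vertical rise h = (1+k)v₀²/(2g) = 1.667×5.05²/(2×9.81) = 2.166 m.
Along the incline, d = h/sinθ = 2.166/sin13.8° ≈ 9.08 m.

d ≈ 9.08 m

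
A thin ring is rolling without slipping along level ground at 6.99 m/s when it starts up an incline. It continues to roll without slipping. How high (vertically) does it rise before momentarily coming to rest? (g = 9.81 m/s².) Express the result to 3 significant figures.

For this body I = MR², i.e. k = I/(MR²) = 1.
The rolling condition ω = v/R makes the rotational term ½I(v/R)² = ½kMv², so KE_total = ½(1+k)Mv² = Mv².
All of this converts to potential energy at the highest point: Mv₀² = Mgh.
Thus h = (1+k)v₀²/(2g) = 2 × 6.99² / (2 × 9.81) ≈ 4.98 m.

h ≈ 4.98 m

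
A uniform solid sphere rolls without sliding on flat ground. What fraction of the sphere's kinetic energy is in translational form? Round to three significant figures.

Here I = (2/5)MR², so the shape factor k = I/(MR²) = 0.4.
With ω = v/R, KE_trans = ½Mv² and KE_rot = ½Iω² = ½kMv², so KE_total = ½(1+k)Mv².
The translational fraction is therefore 1/(1+k) = 1/1.4 ≈ 0.714.

fraction ≈ 0.714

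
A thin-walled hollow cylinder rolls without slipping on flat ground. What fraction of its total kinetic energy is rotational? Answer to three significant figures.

With I = MR², the ratio k = I/(MR²) is 1.
With ω = v/R, KE_trans = ½Mv² and KE_rot = ½Iω² = ½kMv², so KE_total = ½(1+k)Mv².
The rotational fraction is therefore k/(1+k) = 1/2 ≈ 0.500.

fraction ≈ 0.500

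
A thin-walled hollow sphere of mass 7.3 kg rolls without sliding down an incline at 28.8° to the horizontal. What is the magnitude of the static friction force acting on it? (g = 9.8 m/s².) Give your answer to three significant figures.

f ≈ 13.8 N

Here I = (2/3)MR², so the shape factor k = I/(MR²) = 2/3.
Along the incline Mg sinθ − f = Ma, and torque about the center fR = Iα = kMR²(a/R) gives f = kMa.
Combining, a = g sinθ/(1+k) and f = kMa = kMg sinθ/(1+k).
f = (2/3) × 7.3 × 9.8 × sin28.8° / 1.667 ≈ 13.8 N.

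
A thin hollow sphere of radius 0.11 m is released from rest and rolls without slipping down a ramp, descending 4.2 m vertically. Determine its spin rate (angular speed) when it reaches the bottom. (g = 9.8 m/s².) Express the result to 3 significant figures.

The moment of inertia is (2/3)MR², giving k ≡ I/(MR²) = 2/3.
The rolling condition ω = v/R makes the rotational term ½I(v/R)² = ½kMv², so KE_total = ½(1+k)Mv² = (5/6)Mv².
Energy conservation Mgh = ½(1+k)Mv² gives v = √(2gh/(1+k)) = √(2 × 9.8 × 4.2 / 1.667) = 7.028 m/s.
Then ω = v/R = 7.028 / 0.11 ≈ 63.9 rad/s.

ω ≈ 63.9 rad/s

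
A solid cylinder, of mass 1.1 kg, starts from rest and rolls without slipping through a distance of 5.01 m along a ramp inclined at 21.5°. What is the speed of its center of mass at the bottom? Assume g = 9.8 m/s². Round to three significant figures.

v ≈ 4.90 m/s

The moment of inertia is (1/2)MR², giving k ≡ I/(MR²) = 0.5.
Since it rolls without slipping, ω = v/R and KE = ½Mv² + ½Iω² = ½(1+k)Mv² = (3/4)Mv².
The vertical drop is h = L sinθ = 5.01 × sin21.5° = 1.836 m.
Energy conservation: Mgh = (3/4)Mv², so v = √(2gh/(1+k)) = √(2 × 9.8 × 1.836 / 1.5) ≈ 4.90 m/s.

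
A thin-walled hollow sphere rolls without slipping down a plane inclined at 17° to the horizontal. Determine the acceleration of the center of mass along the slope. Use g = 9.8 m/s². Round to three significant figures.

a ≈ 1.72 m/s²

The moment of inertia is (2/3)MR², giving k ≡ I/(MR²) = 2/3.
Newton's second law down the slope: Mg sinθ − f = Ma. The torque equation fR = Iα (with α = a/R) gives f = kMa.
Eliminating f: Mg sinθ = (1+k)Ma, so a = g sinθ/(1+k) = 9.8 × sin17° / 1.667 ≈ 1.72 m/s².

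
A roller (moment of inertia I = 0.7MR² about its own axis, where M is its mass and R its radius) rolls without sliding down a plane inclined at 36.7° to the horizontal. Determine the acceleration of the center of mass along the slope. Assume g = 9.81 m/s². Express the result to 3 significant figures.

a ≈ 3.45 m/s²

Here I = 0.7MR², so the shape factor k = I/(MR²) = 0.7.
Translational: Mg sinθ − f = Ma. Rotational about the CM: fR = Iα = kMRa, so f = kMa.
Eliminating f: Mg sinθ = (1+k)Ma, so a = g sinθ/(1+k) = 9.81 × sin36.7° / 1.7 ≈ 3.45 m/s².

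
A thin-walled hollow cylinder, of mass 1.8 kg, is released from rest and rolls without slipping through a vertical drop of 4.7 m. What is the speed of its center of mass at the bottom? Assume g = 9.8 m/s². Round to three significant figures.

v ≈ 6.79 m/s

With I = MR², the ratio k = I/(MR²) is 1.
Since it rolls without slipping, ω = v/R and KE = ½Mv² + ½Iω² = ½(1+k)Mv² = Mv².
Setting Mgh = Mv² gives v = √(2gh/(1+k)) = √(2·9.8·4.7/2) ≈ 6.79 m/s.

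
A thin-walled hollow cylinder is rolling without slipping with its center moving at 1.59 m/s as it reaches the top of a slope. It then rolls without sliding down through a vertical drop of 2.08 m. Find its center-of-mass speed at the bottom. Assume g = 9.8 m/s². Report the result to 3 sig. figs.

v ≈ 4.79 m/s

With I = MR², the ratio k = I/(MR²) is 1.
Rolling without slipping gives ω = v/R, so the total kinetic energy is ½Mv² + ½Iω² = ½(1+k)Mv² = Mv².
Conserving energy between top and bottom: Mv² = Mv₀² + Mgh, hence v² = v₀² + 2gh/(1+k).
v = √(1.59² + 2×9.8×2.08/2) = √22.91 ≈ 4.79 m/s.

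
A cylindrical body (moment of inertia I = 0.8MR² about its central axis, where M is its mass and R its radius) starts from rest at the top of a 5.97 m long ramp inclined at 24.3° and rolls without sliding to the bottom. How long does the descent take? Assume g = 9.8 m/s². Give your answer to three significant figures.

t ≈ 2.31 s

For this body I = 0.8MR², i.e. k = I/(MR²) = 0.8.
Along the incline Mg sinθ − f = Ma, and torque about the center fR = Iα = kMR²(a/R) gives f = kMa.
Hence a = g sinθ/(1+k) = 9.8×sin24.3°/1.8 = 2.24 m/s².
With constant a from rest, t = √(2L/a) = √(2·5.97/2.24) ≈ 2.31 s.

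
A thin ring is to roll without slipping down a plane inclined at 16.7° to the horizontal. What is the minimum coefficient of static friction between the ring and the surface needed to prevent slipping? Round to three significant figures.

For this body I = MR², i.e. k = I/(MR²) = 1.
Along the incline Mg sinθ − f = Ma, and torque about the center fR = Iα = kMR²(a/R) gives f = kMa.
These give a = g sinθ/(1+k) and the required friction f = kMg sinθ/(1+k).
With N = Mg cosθ, the no-slip condition f ≤ μN gives μ_min = f/N = k tanθ/(1+k).
μ_min = 1 × tan16.7° / 2 ≈ 0.150.

μ_min ≈ 0.150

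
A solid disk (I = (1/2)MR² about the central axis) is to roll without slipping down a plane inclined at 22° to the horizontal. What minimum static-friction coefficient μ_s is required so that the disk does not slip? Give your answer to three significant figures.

μ_min ≈ 0.135

The moment of inertia is (1/2)MR², giving k ≡ I/(MR²) = 0.5.
Along the incline Mg sinθ − f = Ma, and torque about the center fR = Iα = kMR²(a/R) gives f = kMa.
These give a = g sinθ/(1+k) and the required friction f = kMg sinθ/(1+k).
The normal force is N = Mg cosθ, so μ_min = f/N = k tanθ/(1+k).
μ_min = 0.5 × tan22° / 1.5 ≈ 0.135.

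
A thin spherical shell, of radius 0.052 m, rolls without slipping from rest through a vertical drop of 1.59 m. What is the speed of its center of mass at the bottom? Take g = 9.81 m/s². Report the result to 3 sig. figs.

v ≈ 4.33 m/s

Here I = (2/3)MR², so the shape factor k = I/(MR²) = 2/3.
Since it rolls without slipping, ω = v/R and KE = ½Mv² + ½Iω² = ½(1+k)Mv² = (5/6)Mv².
Setting Mgh = (5/6)Mv² gives v = √(2gh/(1+k)) = √(2·9.81·1.59/1.667) ≈ 4.33 m/s.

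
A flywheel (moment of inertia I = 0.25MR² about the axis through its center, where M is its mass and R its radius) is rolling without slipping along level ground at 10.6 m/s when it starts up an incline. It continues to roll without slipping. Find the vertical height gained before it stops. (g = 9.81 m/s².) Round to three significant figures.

h ≈ 7.16 m

Here I = 0.25MR², so the shape factor k = I/(MR²) = 0.25.
Pure rolling means v = ωR; then KE = ½Mv² + ½I(v/R)² = ½(1+k)Mv² = (5/8)Mv².
At the top the kinetic energy is zero, so (5/8)Mv₀² = Mgh.
Thus h = (1+k)v₀²/(2g) = 1.25 × 10.6² / (2 × 9.81) ≈ 7.16 m.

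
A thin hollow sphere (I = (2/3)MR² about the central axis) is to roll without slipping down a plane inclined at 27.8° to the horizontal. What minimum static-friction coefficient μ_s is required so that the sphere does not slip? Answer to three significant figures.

For this body I = (2/3)MR², i.e. k = I/(MR²) = 2/3.
Newton's second law down the slope: Mg sinθ − f = Ma. The torque equation fR = Iα (with α = a/R) gives f = kMa.
These give a = g sinθ/(1+k) and the required friction f = kMg sinθ/(1+k).
The normal force is N = Mg cosθ, so μ_min = f/N = k tanθ/(1+k).
μ_min = (2/3) × tan27.8° / 1.667 ≈ 0.211.

μ_min ≈ 0.211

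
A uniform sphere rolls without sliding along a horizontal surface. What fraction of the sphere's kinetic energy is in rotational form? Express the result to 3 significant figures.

fraction ≈ 0.286

Here I = (2/5)MR², so the shape factor k = I/(MR²) = 0.4.
With ω = v/R, KE_trans = ½Mv² and KE_rot = ½Iω² = ½kMv², so KE_total = ½(1+k)Mv².
The rotational fraction is therefore k/(1+k) = 0.4/1.4 ≈ 0.286.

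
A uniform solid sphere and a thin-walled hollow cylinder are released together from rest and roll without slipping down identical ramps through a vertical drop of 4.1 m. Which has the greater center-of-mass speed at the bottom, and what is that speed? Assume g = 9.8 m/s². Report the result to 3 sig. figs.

For rolling without slipping, Mgh = ½(1+k)Mv² where k = I/(MR²), so v = √(2gh/(1+k)).
Uniform solid sphere: k = 0.4, giving v = √(2×9.8×4.1/1.4) = 7.576 m/s.
Thin-walled hollow cylinder: k = 1, giving v = √(2×9.8×4.1/2) = 6.339 m/s.
The smaller k wins: the uniform solid sphere, at ≈ 7.58 m/s.

the uniform solid sphere, at v ≈ 7.58 m/s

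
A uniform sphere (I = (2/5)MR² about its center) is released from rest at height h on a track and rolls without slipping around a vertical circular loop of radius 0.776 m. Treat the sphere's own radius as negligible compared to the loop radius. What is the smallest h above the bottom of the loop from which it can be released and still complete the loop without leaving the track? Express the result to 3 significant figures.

h_min ≈ 2.10 m

For this body I = (2/5)MR², i.e. k = I/(MR²) = 0.4.
At the top of the loop, the minimum-contact condition is Mg = Mv_top²/r, so v_top² = gr.
With ω = v/R, the kinetic energy at speed v is ½(1+k)Mv² = (7/10)Mv².
Energy conservation from release (height h) to the top (height 2r): Mgh = Mg(2r) + (7/10)M·gr.
Thus h_min = 2r + (1+k)r/2 = r(2 + 1.4/2) = 0.776 × 2.7 ≈ 2.10 m.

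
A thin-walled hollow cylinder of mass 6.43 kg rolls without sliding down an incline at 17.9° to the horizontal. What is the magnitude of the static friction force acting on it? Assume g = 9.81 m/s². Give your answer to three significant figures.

Here I = MR², so the shape factor k = I/(MR²) = 1.
Along the incline Mg sinθ − f = Ma, and torque about the center fR = Iα = kMR²(a/R) gives f = kMa.
Combining, a = g sinθ/(1+k) and f = kMa = kMg sinθ/(1+k).
f = 1 × 6.43 × 9.81 × sin17.9° / 2 ≈ 9.69 N.

f ≈ 9.69 N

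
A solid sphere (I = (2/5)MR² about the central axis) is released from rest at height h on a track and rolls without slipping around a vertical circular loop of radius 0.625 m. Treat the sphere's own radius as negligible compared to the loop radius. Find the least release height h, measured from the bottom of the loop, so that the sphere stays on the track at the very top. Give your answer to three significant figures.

h_min ≈ 1.69 m

With I = (2/5)MR², the ratio k = I/(MR²) is 0.4.
At the top, contact is just lost when gravity alone supplies the centripetal force: Mg = Mv_top²/r, i.e. v_top² = gr.
With ω = v/R, the kinetic energy at speed v is ½(1+k)Mv² = (7/10)Mv².
Energy conservation from release (height h) to the top (height 2r): Mgh = Mg(2r) + (7/10)M·gr.
Thus h_min = 2r + (1+k)r/2 = r(2 + 1.4/2) = 0.625 × 2.7 ≈ 1.69 m.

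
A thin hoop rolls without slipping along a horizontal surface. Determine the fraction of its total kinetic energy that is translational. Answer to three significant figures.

Here I = MR², so the shape factor k = I/(MR²) = 1.
Since ω = v/R, the translational part is ½Mv² and the rotational part is ½I(v/R)² = ½kMv²; the total is ½(1+k)Mv².
The translational fraction is therefore 1/(1+k) = 1/2 ≈ 0.500.

fraction ≈ 0.500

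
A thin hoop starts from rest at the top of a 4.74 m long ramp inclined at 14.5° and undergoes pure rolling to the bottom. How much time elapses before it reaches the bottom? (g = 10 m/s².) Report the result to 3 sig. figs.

t ≈ 2.75 s

For this body I = MR², i.e. k = I/(MR²) = 1.
Newton's second law down the slope: Mg sinθ − f = Ma. The torque equation fR = Iα (with α = a/R) gives f = kMa.
Hence a = g sinθ/(1+k) = 10×sin14.5°/2 = 1.252 m/s².
Starting from rest, L = ½at², so t = √(2L/a) = √(2×4.74/1.252) ≈ 2.75 s.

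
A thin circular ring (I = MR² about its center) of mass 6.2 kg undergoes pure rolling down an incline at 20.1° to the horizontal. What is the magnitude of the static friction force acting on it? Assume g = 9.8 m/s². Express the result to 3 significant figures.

f ≈ 10.4 N

Here I = MR², so the shape factor k = I/(MR²) = 1.
Along the incline Mg sinθ − f = Ma, and torque about the center fR = Iα = kMR²(a/R) gives f = kMa.
Combining, a = g sinθ/(1+k) and f = kMa = kMg sinθ/(1+k).
f = 1 × 6.2 × 9.8 × sin20.1° / 2 ≈ 10.4 N.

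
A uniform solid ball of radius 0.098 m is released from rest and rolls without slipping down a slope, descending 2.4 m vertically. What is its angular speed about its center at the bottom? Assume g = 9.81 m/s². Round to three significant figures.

ω ≈ 59.2 rad/s

With I = (2/5)MR², the ratio k = I/(MR²) is 0.4.
The rolling condition ω = v/R makes the rotational term ½I(v/R)² = ½kMv², so KE_total = ½(1+k)Mv² = (7/10)Mv².
Energy conservation Mgh = ½(1+k)Mv² gives v = √(2gh/(1+k)) = √(2 × 9.81 × 2.4 / 1.4) = 5.8 m/s.
The angular speed follows from ω = v/R = 5.8/0.098 ≈ 59.2 rad/s.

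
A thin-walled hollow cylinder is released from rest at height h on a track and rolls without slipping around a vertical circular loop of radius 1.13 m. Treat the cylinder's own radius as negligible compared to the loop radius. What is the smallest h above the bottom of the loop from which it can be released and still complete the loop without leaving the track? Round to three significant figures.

With I = MR², the ratio k = I/(MR²) is 1.
At the top of the loop, the minimum-contact condition is Mg = Mv_top²/r, so v_top² = gr.
With ω = v/R, the kinetic energy at speed v is ½(1+k)Mv² = Mv².
Energy conservation from release (height h) to the top (height 2r): Mgh = Mg(2r) + M·gr.
Thus h_min = 2r + (1+k)r/2 = r(2 + 2/2) = 1.13 × 3 ≈ 3.39 m.

h_min ≈ 3.39 m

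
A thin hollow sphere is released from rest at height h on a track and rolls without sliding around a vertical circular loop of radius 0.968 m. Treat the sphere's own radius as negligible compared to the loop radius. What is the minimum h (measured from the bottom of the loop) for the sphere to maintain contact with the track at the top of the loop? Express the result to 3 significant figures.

h_min ≈ 2.74 m

With I = (2/3)MR², the ratio k = I/(MR²) is 2/3.
At the top of the loop, the minimum-contact condition is Mg = Mv_top²/r, so v_top² = gr.
With ω = v/R, the kinetic energy at speed v is ½(1+k)Mv² = (5/6)Mv².
Energy conservation from release (height h) to the top (height 2r): Mgh = Mg(2r) + (5/6)M·gr.
Thus h_min = 2r + (1+k)r/2 = r(2 + 1.667/2) = 0.968 × 2.833 ≈ 2.74 m.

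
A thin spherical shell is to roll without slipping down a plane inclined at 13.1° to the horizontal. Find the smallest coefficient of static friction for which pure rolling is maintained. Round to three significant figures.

μ_min ≈ 0.0931

With I = (2/3)MR², the ratio k = I/(MR²) is 2/3.
Newton's second law down the slope: Mg sinθ − f = Ma. The torque equation fR = Iα (with α = a/R) gives f = kMa.
These give a = g sinθ/(1+k) and the required friction f = kMg sinθ/(1+k).
The normal force is N = Mg cosθ, so μ_min = f/N = k tanθ/(1+k).
μ_min = (2/3) × tan13.1° / 1.667 ≈ 0.0931.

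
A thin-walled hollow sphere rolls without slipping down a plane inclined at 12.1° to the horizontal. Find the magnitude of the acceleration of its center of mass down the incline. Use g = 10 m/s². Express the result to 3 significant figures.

a ≈ 1.26 m/s²

For this body I = (2/3)MR², i.e. k = I/(MR²) = 2/3.
Newton's second law down the slope: Mg sinθ − f = Ma. The torque equation fR = Iα (with α = a/R) gives f = kMa.
Eliminating f: Mg sinθ = (1+k)Ma, so a = g sinθ/(1+k) = 10 × sin12.1° / 1.667 ≈ 1.26 m/s².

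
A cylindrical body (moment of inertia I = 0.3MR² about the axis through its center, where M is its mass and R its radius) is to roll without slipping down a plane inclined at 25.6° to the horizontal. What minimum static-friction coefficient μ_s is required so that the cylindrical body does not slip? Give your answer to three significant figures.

Here I = 0.3MR², so the shape factor k = I/(MR²) = 0.3.
Newton's second law down the slope: Mg sinθ − f = Ma. The torque equation fR = Iα (with α = a/R) gives f = kMa.
These give a = g sinθ/(1+k) and the required friction f = kMg sinθ/(1+k).
The normal force is N = Mg cosθ, so μ_min = f/N = k tanθ/(1+k).
μ_min = 0.3 × tan25.6° / 1.3 ≈ 0.111.

μ_min ≈ 0.111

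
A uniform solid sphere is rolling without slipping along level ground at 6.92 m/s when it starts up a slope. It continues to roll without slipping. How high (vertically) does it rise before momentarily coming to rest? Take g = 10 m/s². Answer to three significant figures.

For this body I = (2/5)MR², i.e. k = I/(MR²) = 0.4.
Since it rolls without slipping, ω = v/R and KE = ½Mv² + ½Iω² = ½(1+k)Mv² = (7/10)Mv².
All of this converts to potential energy at the highest point: (7/10)Mv₀² = Mgh.
Thus h = (1+k)v₀²/(2g) = 1.4 × 6.92² / (2 × 10) ≈ 3.35 m.

h ≈ 3.35 m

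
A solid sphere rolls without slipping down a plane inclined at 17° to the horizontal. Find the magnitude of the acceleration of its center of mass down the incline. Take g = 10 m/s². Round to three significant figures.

a ≈ 2.09 m/s²

For this body I = (2/5)MR², i.e. k = I/(MR²) = 0.4.
Newton's second law down the slope: Mg sinθ − f = Ma. The torque equation fR = Iα (with α = a/R) gives f = kMa.
Eliminating f: Mg sinθ = (1+k)Ma, so a = g sinθ/(1+k) = 10 × sin17° / 1.4 ≈ 2.09 m/s².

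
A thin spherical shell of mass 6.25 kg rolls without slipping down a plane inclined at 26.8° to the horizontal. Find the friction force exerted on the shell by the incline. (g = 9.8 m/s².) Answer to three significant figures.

With I = (2/3)MR², the ratio k = I/(MR²) is 2/3.
Along the incline Mg sinθ − f = Ma, and torque about the center fR = Iα = kMR²(a/R) gives f = kMa.
Combining, a = g sinθ/(1+k) and f = kMa = kMg sinθ/(1+k).
f = (2/3) × 6.25 × 9.8 × sin26.8° / 1.667 ≈ 11.0 N.

f ≈ 11.0 N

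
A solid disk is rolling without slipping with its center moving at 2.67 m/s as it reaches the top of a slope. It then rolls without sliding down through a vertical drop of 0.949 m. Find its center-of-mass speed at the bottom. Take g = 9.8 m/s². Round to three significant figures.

v ≈ 4.42 m/s

For this body I = (1/2)MR², i.e. k = I/(MR²) = 0.5.
The rolling condition ω = v/R makes the rotational term ½I(v/R)² = ½kMv², so KE_total = ½(1+k)Mv² = (3/4)Mv².
Conserving energy between top and bottom: (3/4)Mv² = (3/4)Mv₀² + Mgh, hence v² = v₀² + 2gh/(1+k).
v = √(2.67² + 2×9.8×0.949/1.5) = √19.53 ≈ 4.42 m/s.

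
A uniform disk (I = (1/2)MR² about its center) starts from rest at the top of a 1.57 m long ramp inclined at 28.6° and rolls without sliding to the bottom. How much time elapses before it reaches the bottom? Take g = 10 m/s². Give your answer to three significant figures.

With I = (1/2)MR², the ratio k = I/(MR²) is 0.5.
Along the incline Mg sinθ − f = Ma, and torque about the center fR = Iα = kMR²(a/R) gives f = kMa.
Hence a = g sinθ/(1+k) = 10×sin28.6°/1.5 = 3.191 m/s².
Starting from rest, L = ½at², so t = √(2L/a) = √(2×1.57/3.191) ≈ 0.992 s.

t ≈ 0.992 s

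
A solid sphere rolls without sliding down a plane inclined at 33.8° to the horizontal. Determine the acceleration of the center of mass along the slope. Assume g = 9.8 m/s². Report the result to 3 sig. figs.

Here I = (2/5)MR², so the shape factor k = I/(MR²) = 0.4.
Along the incline Mg sinθ − f = Ma, and torque about the center fR = Iα = kMR²(a/R) gives f = kMa.
Eliminating f: Mg sinθ = (1+k)Ma, so a = g sinθ/(1+k) = 9.8 × sin33.8° / 1.4 ≈ 3.89 m/s².

a ≈ 3.89 m/s²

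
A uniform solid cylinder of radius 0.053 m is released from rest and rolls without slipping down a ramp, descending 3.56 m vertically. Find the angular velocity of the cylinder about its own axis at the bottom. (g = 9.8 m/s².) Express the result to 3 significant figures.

For this body I = (1/2)MR², i.e. k = I/(MR²) = 0.5.
Pure rolling means v = ωR; then KE = ½Mv² + ½I(v/R)² = ½(1+k)Mv² = (3/4)Mv².
Energy conservation Mgh = ½(1+k)Mv² gives v = √(2gh/(1+k)) = √(2 × 9.8 × 3.56 / 1.5) = 6.82 m/s.
The angular speed follows from ω = v/R = 6.82/0.053 ≈ 129 rad/s.

ω ≈ 129 rad/s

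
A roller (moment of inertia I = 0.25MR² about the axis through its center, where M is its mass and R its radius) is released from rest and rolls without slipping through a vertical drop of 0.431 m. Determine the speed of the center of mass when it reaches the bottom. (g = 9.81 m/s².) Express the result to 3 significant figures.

v ≈ 2.60 m/s

Here I = 0.25MR², so the shape factor k = I/(MR²) = 0.25.
The rolling condition ω = v/R makes the rotational term ½I(v/R)² = ½kMv², so KE_total = ½(1+k)Mv² = (5/8)Mv².
Energy conservation: Mgh = (5/8)Mv², so v = √(2gh/(1+k)) = √(2 × 9.81 × 0.431 / 1.25) ≈ 2.60 m/s.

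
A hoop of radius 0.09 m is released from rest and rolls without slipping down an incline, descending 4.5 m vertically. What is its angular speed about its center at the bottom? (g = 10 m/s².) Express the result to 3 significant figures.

The moment of inertia is MR², giving k ≡ I/(MR²) = 1.
Rolling without slipping gives ω = v/R, so the total kinetic energy is ½Mv² + ½Iω² = ½(1+k)Mv² = Mv².
Energy conservation Mgh = ½(1+k)Mv² gives v = √(2gh/(1+k)) = √(2 × 10 × 4.5 / 2) = 6.708 m/s.
The angular speed follows from ω = v/R = 6.708/0.09 ≈ 74.5 rad/s.

ω ≈ 74.5 rad/s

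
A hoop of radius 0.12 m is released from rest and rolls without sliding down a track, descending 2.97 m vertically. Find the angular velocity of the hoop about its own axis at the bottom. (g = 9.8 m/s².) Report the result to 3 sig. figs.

ω ≈ 45.0 rad/s

Here I = MR², so the shape factor k = I/(MR²) = 1.
Rolling without slipping gives ω = v/R, so the total kinetic energy is ½Mv² + ½Iω² = ½(1+k)Mv² = Mv².
Energy conservation Mgh = ½(1+k)Mv² gives v = √(2gh/(1+k)) = √(2 × 9.8 × 2.97 / 2) = 5.395 m/s.
The angular speed follows from ω = v/R = 5.395/0.12 ≈ 45.0 rad/s.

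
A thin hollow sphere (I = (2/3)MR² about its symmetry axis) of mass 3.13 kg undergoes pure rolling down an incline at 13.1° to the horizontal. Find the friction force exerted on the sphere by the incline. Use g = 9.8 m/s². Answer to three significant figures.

With I = (2/3)MR², the ratio k = I/(MR²) is 2/3.
Translational: Mg sinθ − f = Ma. Rotational about the CM: fR = Iα = kMRa, so f = kMa.
Combining, a = g sinθ/(1+k) and f = kMa = kMg sinθ/(1+k).
f = (2/3) × 3.13 × 9.8 × sin13.1° / 1.667 ≈ 2.78 N.

f ≈ 2.78 N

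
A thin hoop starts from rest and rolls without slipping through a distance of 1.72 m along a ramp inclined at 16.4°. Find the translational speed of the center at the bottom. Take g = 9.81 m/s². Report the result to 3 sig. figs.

Here I = MR², so the shape factor k = I/(MR²) = 1.
Pure rolling means v = ωR; then KE = ½Mv² + ½I(v/R)² = ½(1+k)Mv² = Mv².
The vertical drop is h = L sinθ = 1.72 × sin16.4° = 0.4856 m.
Setting Mgh = Mv² gives v = √(2gh/(1+k)) = √(2·9.81·0.4856/2) ≈ 2.18 m/s.

v ≈ 2.18 m/s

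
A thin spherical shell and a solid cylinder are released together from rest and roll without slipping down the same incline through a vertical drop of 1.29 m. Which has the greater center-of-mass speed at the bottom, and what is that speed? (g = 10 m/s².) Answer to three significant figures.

For rolling without slipping, Mgh = ½(1+k)Mv² where k = I/(MR²), so v = √(2gh/(1+k)).
Thin spherical shell: k = 2/3, giving v = √(2×10×1.29/1.667) = 3.934 m/s.
Solid cylinder: k = 0.5, giving v = √(2×10×1.29/1.5) = 4.147 m/s.
The smaller k wins: the solid cylinder, at ≈ 4.15 m/s.

the solid cylinder, at v ≈ 4.15 m/s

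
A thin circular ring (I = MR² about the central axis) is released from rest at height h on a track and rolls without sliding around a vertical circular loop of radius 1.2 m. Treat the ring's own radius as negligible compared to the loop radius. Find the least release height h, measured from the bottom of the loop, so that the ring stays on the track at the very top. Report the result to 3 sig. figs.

h_min ≈ 3.60 m

Here I = MR², so the shape factor k = I/(MR²) = 1.
At the top, contact is just lost when gravity alone supplies the centripetal force: Mg = Mv_top²/r, i.e. v_top² = gr.
With ω = v/R, the kinetic energy at speed v is ½(1+k)Mv² = Mv².
Energy conservation from release (height h) to the top (height 2r): Mgh = Mg(2r) + M·gr.
Thus h_min = 2r + (1+k)r/2 = r(2 + 2/2) = 1.2 × 3 ≈ 3.60 m.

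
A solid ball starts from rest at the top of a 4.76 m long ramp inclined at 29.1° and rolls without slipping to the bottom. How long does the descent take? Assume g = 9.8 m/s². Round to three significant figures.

The moment of inertia is (2/5)MR², giving k ≡ I/(MR²) = 0.4.
Newton's second law down the slope: Mg sinθ − f = Ma. The torque equation fR = Iα (with α = a/R) gives f = kMa.
Hence a = g sinθ/(1+k) = 9.8×sin29.1°/1.4 = 3.404 m/s².
With constant a from rest, t = √(2L/a) = √(2·4.76/3.404) ≈ 1.67 s.

t ≈ 1.67 s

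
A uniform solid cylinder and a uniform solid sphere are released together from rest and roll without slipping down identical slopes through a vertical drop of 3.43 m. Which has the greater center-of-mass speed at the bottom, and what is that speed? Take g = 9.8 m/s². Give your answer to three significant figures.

the uniform solid sphere, at v ≈ 6.93 m/s

For rolling without slipping, Mgh = ½(1+k)Mv² where k = I/(MR²), so v = √(2gh/(1+k)).
Uniform solid cylinder: k = 0.5, giving v = √(2×9.8×3.43/1.5) = 6.695 m/s.
Uniform solid sphere: k = 0.4, giving v = √(2×9.8×3.43/1.4) = 6.93 m/s.
The smaller k wins: the uniform solid sphere, at ≈ 6.93 m/s.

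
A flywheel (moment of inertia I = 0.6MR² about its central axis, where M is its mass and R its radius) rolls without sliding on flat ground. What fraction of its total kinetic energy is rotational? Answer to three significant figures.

fraction ≈ 0.375

The moment of inertia is 0.6MR², giving k ≡ I/(MR²) = 0.6.
With ω = v/R, KE_trans = ½Mv² and KE_rot = ½Iω² = ½kMv², so KE_total = ½(1+k)Mv².
The rotational fraction is therefore k/(1+k) = 0.6/1.6 ≈ 0.375.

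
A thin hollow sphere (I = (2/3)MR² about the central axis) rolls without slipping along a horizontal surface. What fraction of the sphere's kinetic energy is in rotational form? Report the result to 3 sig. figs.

The moment of inertia is (2/3)MR², giving k ≡ I/(MR²) = 2/3.
With ω = v/R, KE_trans = ½Mv² and KE_rot = ½Iω² = ½kMv², so KE_total = ½(1+k)Mv².
The rotational fraction is therefore k/(1+k) = (2/3)/1.667 ≈ 0.400.

fraction ≈ 0.400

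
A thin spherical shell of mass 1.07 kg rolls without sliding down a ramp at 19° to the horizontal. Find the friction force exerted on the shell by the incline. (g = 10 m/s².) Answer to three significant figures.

Here I = (2/3)MR², so the shape factor k = I/(MR²) = 2/3.
Newton's second law down the slope: Mg sinθ − f = Ma. The torque equation fR = Iα (with α = a/R) gives f = kMa.
Combining, a = g sinθ/(1+k) and f = kMa = kMg sinθ/(1+k).
f = (2/3) × 1.07 × 10 × sin19° / 1.667 ≈ 1.39 N.

f ≈ 1.39 N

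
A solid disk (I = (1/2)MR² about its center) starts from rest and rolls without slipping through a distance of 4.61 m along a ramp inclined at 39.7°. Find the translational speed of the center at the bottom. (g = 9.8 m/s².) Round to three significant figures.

For this body I = (1/2)MR², i.e. k = I/(MR²) = 0.5.
Rolling without slipping gives ω = v/R, so the total kinetic energy is ½Mv² + ½Iω² = ½(1+k)Mv² = (3/4)Mv².
The vertical drop is h = L sinθ = 4.61 × sin39.7° = 2.945 m.
Energy conservation: Mgh = (3/4)Mv², so v = √(2gh/(1+k)) = √(2 × 9.8 × 2.945 / 1.5) ≈ 6.20 m/s.

v ≈ 6.20 m/s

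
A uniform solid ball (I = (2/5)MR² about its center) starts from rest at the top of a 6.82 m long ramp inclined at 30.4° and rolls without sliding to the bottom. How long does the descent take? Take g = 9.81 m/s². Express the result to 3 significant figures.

t ≈ 1.96 s

The moment of inertia is (2/5)MR², giving k ≡ I/(MR²) = 0.4.
Newton's second law down the slope: Mg sinθ − f = Ma. The torque equation fR = Iα (with α = a/R) gives f = kMa.
Hence a = g sinθ/(1+k) = 9.81×sin30.4°/1.4 = 3.546 m/s².
Starting from rest, L = ½at², so t = √(2L/a) = √(2×6.82/3.546) ≈ 1.96 s.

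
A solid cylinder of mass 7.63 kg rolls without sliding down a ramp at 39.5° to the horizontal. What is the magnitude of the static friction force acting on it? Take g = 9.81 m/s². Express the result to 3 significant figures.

With I = (1/2)MR², the ratio k = I/(MR²) is 0.5.
Along the incline Mg sinθ − f = Ma, and torque about the center fR = Iα = kMR²(a/R) gives f = kMa.
Combining, a = g sinθ/(1+k) and f = kMa = kMg sinθ/(1+k).
f = 0.5 × 7.63 × 9.81 × sin39.5° / 1.5 ≈ 15.9 N.

f ≈ 15.9 N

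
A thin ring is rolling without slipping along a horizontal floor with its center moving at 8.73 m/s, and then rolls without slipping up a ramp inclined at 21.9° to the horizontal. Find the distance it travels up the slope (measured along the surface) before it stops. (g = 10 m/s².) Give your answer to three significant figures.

Here I = MR², so the shape factor k = I/(MR²) = 1.
The rolling condition ω = v/R makes the rotational term ½I(v/R)² = ½kMv², so KE_total = ½(1+k)Mv² = Mv².
Setting this equal to Mgh gives the vertical rise h = (1+k)v₀²/(2g) = 2×8.73²/(2×10) = 7.621 m.
Along the incline, d = h/sinθ = 7.621/sin21.9° ≈ 20.4 m.

d ≈ 20.4 m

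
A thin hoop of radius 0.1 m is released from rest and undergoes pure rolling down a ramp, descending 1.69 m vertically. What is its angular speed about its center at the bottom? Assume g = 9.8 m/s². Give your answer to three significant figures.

The moment of inertia is MR², giving k ≡ I/(MR²) = 1.
Since it rolls without slipping, ω = v/R and KE = ½Mv² + ½Iω² = ½(1+k)Mv² = Mv².
Energy conservation Mgh = ½(1+k)Mv² gives v = √(2gh/(1+k)) = √(2 × 9.8 × 1.69 / 2) = 4.07 m/s.
The angular speed follows from ω = v/R = 4.07/0.1 ≈ 40.7 rad/s.

ω ≈ 40.7 rad/s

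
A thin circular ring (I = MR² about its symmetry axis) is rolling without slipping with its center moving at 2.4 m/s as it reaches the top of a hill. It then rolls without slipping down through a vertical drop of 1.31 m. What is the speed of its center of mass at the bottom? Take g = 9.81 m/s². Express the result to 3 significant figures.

For this body I = MR², i.e. k = I/(MR²) = 1.
The rolling condition ω = v/R makes the rotational term ½I(v/R)² = ½kMv², so KE_total = ½(1+k)Mv² = Mv².
Energy conservation: Mv₀² + Mgh = Mv², so v² = v₀² + 2gh/(1+k).
v = √(2.4² + 2×9.81×1.31/2) = √18.61 ≈ 4.31 m/s.

v ≈ 4.31 m/s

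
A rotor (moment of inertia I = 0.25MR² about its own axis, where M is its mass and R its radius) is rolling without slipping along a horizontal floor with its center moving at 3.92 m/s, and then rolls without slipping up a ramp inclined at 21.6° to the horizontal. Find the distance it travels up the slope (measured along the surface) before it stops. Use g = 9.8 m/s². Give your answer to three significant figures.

The moment of inertia is 0.25MR², giving k ≡ I/(MR²) = 0.25.
Rolling without slipping gives ω = v/R, so the total kinetic energy is ½Mv² + ½Iω² = ½(1+k)Mv² = (5/8)Mv².
Setting this equal to Mgh gives the vertical rise h = (1+k)v₀²/(2g) = 1.25×3.92²/(2×9.8) = 0.98 m.
The distance along the slope is d = h/sinθ = 0.98/sin21.6° ≈ 2.66 m.

d ≈ 2.66 m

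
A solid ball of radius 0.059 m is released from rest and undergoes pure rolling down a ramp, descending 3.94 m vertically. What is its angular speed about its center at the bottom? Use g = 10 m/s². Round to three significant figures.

Here I = (2/5)MR², so the shape factor k = I/(MR²) = 0.4.
Rolling without slipping gives ω = v/R, so the total kinetic energy is ½Mv² + ½Iω² = ½(1+k)Mv² = (7/10)Mv².
Energy conservation Mgh = ½(1+k)Mv² gives v = √(2gh/(1+k)) = √(2 × 10 × 3.94 / 1.4) = 7.502 m/s.
Then ω = v/R = 7.502 / 0.059 ≈ 127 rad/s.

ω ≈ 127 rad/s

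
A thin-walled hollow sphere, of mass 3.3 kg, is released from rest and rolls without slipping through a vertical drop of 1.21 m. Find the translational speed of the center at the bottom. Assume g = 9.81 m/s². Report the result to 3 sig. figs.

v ≈ 3.77 m/s

For this body I = (2/3)MR², i.e. k = I/(MR²) = 2/3.
Rolling without slipping gives ω = v/R, so the total kinetic energy is ½Mv² + ½Iω² = ½(1+k)Mv² = (5/6)Mv².
Energy conservation: Mgh = (5/6)Mv², so v = √(2gh/(1+k)) = √(2 × 9.81 × 1.21 / 1.667) ≈ 3.77 m/s.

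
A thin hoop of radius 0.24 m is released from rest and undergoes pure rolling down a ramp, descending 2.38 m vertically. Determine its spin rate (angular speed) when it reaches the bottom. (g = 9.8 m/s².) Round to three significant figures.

For this body I = MR², i.e. k = I/(MR²) = 1.
Pure rolling means v = ωR; then KE = ½Mv² + ½I(v/R)² = ½(1+k)Mv² = Mv².
Energy conservation Mgh = ½(1+k)Mv² gives v = √(2gh/(1+k)) = √(2 × 9.8 × 2.38 / 2) = 4.829 m/s.
The angular speed follows from ω = v/R = 4.829/0.24 ≈ 20.1 rad/s.

ω ≈ 20.1 rad/s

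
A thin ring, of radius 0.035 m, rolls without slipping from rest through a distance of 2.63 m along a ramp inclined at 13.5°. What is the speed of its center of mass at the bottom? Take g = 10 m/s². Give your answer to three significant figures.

For this body I = MR², i.e. k = I/(MR²) = 1.
Pure rolling means v = ωR; then KE = ½Mv² + ½I(v/R)² = ½(1+k)Mv² = Mv².
The vertical drop is h = L sinθ = 2.63 × sin13.5° = 0.614 m.
Setting Mgh = Mv² gives v = √(2gh/(1+k)) = √(2·10·0.614/2) ≈ 2.48 m/s.

v ≈ 2.48 m/s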